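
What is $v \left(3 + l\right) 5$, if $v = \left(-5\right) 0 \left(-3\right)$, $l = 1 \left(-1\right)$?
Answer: $0$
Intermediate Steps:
$l = -1$
$v = 0$ ($v = 0 \left(-3\right) = 0$)
$v \left(3 + l\right) 5 = 0 \left(3 - 1\right) 5 = 0 \cdot 2 \cdot 5 = 0 \cdot 10 = 0$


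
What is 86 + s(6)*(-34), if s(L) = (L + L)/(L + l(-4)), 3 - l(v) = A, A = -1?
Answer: 226/5 ≈ 45.200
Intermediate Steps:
l(v) = 4 (l(v) = 3 - 1*(-1) = 3 + 1 = 4)
s(L) = 2*L/(4 + L) (s(L) = (L + L)/(L + 4) = (2*L)/(4 + L) = 2*L/(4 + L))
86 + s(6)*(-34) = 86 + (2*6/(4 + 6))*(-34) = 86 + (2*6/10)*(-34) = 86 + (2*6*(⅒))*(-34) = 86 + (6/5)*(-34) = 86 - 204/5 = 226/5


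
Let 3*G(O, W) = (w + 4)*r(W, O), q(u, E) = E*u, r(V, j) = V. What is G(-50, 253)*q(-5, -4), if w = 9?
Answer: 65780/3 ≈ 21927.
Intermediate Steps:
G(O, W) = 13*W/3 (G(O, W) = ((9 + 4)*W)/3 = (13*W)/3 = 13*W/3)
G(-50, 253)*q(-5, -4) = ((13/3)*253)*(-4*(-5)) = (3289/3)*20 = 65780/3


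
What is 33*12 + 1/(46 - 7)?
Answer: 15445/39 ≈ 396.03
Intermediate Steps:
33*12 + 1/(46 - 7) = 396 + 1/39 = 15445/39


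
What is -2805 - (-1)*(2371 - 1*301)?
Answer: -735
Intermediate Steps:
-2805 - (-1)*(2371 - 1*301) = -2805 - (-1)*(2371 - 301) = -2805 - (-1)*2070 = -2805 - 1*(-2070) = -2805 + 2070 = -735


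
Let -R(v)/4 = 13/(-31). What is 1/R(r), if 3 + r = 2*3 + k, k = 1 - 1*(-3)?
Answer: 31/52 ≈ 0.59615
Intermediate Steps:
k = 4 (k = 1 + 3 = 4)
r = 7 (r = -3 + (2*3 + 4) = -3 + (6 + 4) = -3 + 10 = 7)
R(v) = 52/31 (R(v) = -52/(-31) = -52*(-1)/31 = -4*(-13/31) = 52/31)
1/R(r) = 1/(52/31) = 31/52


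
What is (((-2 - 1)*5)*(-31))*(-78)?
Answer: -36270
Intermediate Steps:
(((-2 - 1)*5)*(-31))*(-78) = (-3*5*(-31))*(-78) = -15*(-31)*(-78) = 465*(-78) = -36270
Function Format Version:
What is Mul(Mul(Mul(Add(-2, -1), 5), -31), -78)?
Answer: -36270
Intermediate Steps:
Mul(Mul(Mul(Add(-2, -1), 5), -31), -78) = Mul(Mul(Mul(-3, 5), -31), -78) = Mul(Mul(-15, -31), -78) = Mul(465, -78) = -36270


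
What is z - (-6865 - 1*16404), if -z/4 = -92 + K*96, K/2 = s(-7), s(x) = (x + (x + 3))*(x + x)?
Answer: -94635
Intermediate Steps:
s(x) = 2*x*(3 + 2*x) (s(x) = (x + (3 + x))*(2*x) = (3 + 2*x)*(2*x) = 2*x*(3 + 2*x))
K = 308 (K = 2*(2*(-7)*(3 + 2*(-7))) = 2*(2*(-7)*(3 - 14)) = 2*(2*(-7)*(-11)) = 2*154 = 308)
z = -117904 (z = -4*(-92 + 308*96) = -4*(-92 + 29568) = -4*29476 = -117904)
z - (-6865 - 1*16404) = -117904 - (-6865 - 1*16404) = -117904 - (-6865 - 16404) = -117904 - 1*(-23269) = -117904 + 23269 = -94635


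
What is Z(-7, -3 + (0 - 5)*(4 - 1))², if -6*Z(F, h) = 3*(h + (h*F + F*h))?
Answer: 13689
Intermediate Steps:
Z(F, h) = -h/2 - F*h (Z(F, h) = -(h + (h*F + F*h))/2 = -(h + (F*h + F*h))/2 = -(h + 2*F*h)/2 = -(3*h + 6*F*h)/6 = -h/2 - F*h)
Z(-7, -3 + (0 - 5)*(4 - 1))² = (-(-3 + (0 - 5)*(4 - 1))*(½ - 7))² = (-1*(-3 - 5*3)*(-13/2))² = (-1*(-3 - 15)*(-13/2))² = (-1*(-18)*(-13/2))² = (-117)² = 13689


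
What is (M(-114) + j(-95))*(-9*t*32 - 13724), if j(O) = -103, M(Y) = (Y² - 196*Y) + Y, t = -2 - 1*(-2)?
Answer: -482028052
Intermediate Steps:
t = 0 (t = -2 + 2 = 0)
M(Y) = Y² - 195*Y
(M(-114) + j(-95))*(-9*t*32 - 13724) = (-114*(-195 - 114) - 103)*(-9*0*32 - 13724) = (-114*(-309) - 103)*(0*32 - 13724) = (35226 - 103)*(0 - 13724) = 35123*(-13724) = -482028052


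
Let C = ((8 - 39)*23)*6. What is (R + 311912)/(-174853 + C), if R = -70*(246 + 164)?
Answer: -283212/179131 ≈ -1.5810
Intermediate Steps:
C = -4278 (C = -31*23*6 = -713*6 = -4278)
R = -28700 (R = -70*410 = -28700)
(R + 311912)/(-174853 + C) = (-28700 + 311912)/(-174853 - 4278) = 283212/(-179131) = 283212*(-1/179131) = -283212/179131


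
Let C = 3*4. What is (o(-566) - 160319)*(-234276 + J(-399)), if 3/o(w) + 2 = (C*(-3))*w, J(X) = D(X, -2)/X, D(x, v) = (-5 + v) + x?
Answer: 21808815112824611/580659 ≈ 3.7559e+10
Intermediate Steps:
D(x, v) = -5 + v + x
C = 12
J(X) = (-7 + X)/X (J(X) = (-5 - 2 + X)/X = (-7 + X)/X)
o(w) = 3/(-2 - 36*w) (o(w) = 3/(-2 + (12*(-3))*w) = 3/(-2 - 36*w))
(o(-566) - 160319)*(-234276 + J(-399)) = (-3/(2 + 36*(-566)) - 160319)*(-234276 + (-7 - 399)/(-399)) = (-3/(2 - 20376) - 160319)*(-234276 - 1/399*(-406)) = (-3/(-20374) - 160319)*(-234276 + 58/57) = (-3*(-1/20374) - 160319)*(-13353674/57) = (3/20374 - 160319)*(-13353674/57) = -3266339303/20374*(-13353674/57) = 21808815112824611/580659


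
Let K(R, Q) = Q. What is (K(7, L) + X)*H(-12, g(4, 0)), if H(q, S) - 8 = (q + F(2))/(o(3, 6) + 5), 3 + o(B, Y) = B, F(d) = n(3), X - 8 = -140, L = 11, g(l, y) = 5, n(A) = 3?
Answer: -3751/5 ≈ -750.20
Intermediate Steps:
X = -132 (X = 8 - 140 = -132)
F(d) = 3
o(B, Y) = -3 + B
H(q, S) = 43/5 + q/5 (H(q, S) = 8 + (q + 3)/((-3 + 3) + 5) = 8 + (3 + q)/(0 + 5) = 8 + (3 + q)/5 = 8 + (3 + q)*(⅕) = 8 + (⅗ + q/5) = 43/5 + q/5)
(K(7, L) + X)*H(-12, g(4, 0)) = (11 - 132)*(43/5 + (⅕)*(-12)) = -121*(43/5 - 12/5) = -121*31/5 = -3751/5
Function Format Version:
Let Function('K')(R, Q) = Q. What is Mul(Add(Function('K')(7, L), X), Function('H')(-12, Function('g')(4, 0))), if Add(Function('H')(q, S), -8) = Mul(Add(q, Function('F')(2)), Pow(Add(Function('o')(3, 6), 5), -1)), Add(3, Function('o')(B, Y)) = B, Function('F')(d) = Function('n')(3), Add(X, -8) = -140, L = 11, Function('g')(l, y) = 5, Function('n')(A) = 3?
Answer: Rational(-3751, 5) ≈ -750.20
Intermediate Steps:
X = -132 (X = Add(8, -140) = -132)
Function('F')(d) = 3
Function('o')(B, Y) = Add(-3, B)
Function('H')(q, S) = Add(Rational(43, 5), Mul(Rational(1, 5), q)) (Function('H')(q, S) = Add(8, Mul(Add(q, 3), Pow(Add(Add(-3, 3), 5), -1))) = Add(8, Mul(Add(3, q), Pow(Add(0, 5), -1))) = Add(8, Mul(Add(3, q), Pow(5, -1))) = Add(8, Mul(Add(3, q), Rational(1, 5))) = Add(8, Add(Rational(3, 5), Mul(Rational(1, 5), q))) = Add(Rational(43, 5), Mul(Rational(1, 5), q)))
Mul(Add(Function('K')(7, L), X), Function('H')(-12, Function('g')(4, 0))) = Mul(Add(11, -132), Add(Rational(43, 5), Mul(Rational(1, 5), -12))) = Mul(-121, Add(Rational(43, 5), Rational(-12, 5))) = Mul(-121, Rational(31, 5)) = Rational(-3751, 5)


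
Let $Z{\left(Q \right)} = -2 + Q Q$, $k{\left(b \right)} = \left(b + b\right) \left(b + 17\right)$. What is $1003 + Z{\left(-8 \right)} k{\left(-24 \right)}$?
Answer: $21835$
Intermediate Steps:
$k{\left(b \right)} = 2 b \left(17 + b\right)$
$Z{\left(Q \right)} = -2 + Q^{2}$
$1003 + Z{\left(-8 \right)} k{\left(-24 \right)} = 1003 + \left(-2 + \left(-8\right)^{2}\right) 2 \left(-24\right) \left(17 - 24\right) = 1003 + \left(-2 + 64\right) 2 \left(-24\right) \left(-7\right) = 1003 + 62 \cdot 336 = 1003 + 20832 = 21835$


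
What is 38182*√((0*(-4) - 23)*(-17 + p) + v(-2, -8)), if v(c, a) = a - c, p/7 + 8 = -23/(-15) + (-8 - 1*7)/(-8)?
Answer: 19091*√4047330/30 ≈ 1.2802e+6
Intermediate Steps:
p = -3857/120 (p = -56 + 7*(-23/(-15) + (-8 - 1*7)/(-8)) = -56 + 7*(-23*(-1/15) + (-8 - 7)*(-⅛)) = -56 + 7*(23/15 - 15*(-⅛)) = -56 + 7*(23/15 + 15/8) = -56 + 7*(409/120) = -56 + 2863/120 = -3857/120 ≈ -32.142)
38182*√((0*(-4) - 23)*(-17 + p) + v(-2, -8)) = 38182*√((0*(-4) - 23)*(-17 - 3857/120) + (-8 - 1*(-2))) = 38182*√((0 - 23)*(-5897/120) + (-8 + 2)) = 38182*√(-23*(-5897/120) - 6) = 38182*√(135631/120 - 6) = 38182*√(134911/120) = 38182*(√4047330/60) = 19091*√4047330/30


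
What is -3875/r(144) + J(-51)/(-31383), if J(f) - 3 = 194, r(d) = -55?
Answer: 2210878/31383 ≈ 70.448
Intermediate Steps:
J(f) = 197 (J(f) = 3 + 194 = 197)
-3875/r(144) + J(-51)/(-31383) = -3875/(-55) + 197/(-31383) = -3875*(-1/55) + 197*(-1/31383) = 775/11 - 197/31383 = 2210878/31383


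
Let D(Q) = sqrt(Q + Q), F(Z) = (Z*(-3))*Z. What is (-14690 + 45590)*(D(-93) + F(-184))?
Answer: -3138451200 + 30900*I*sqrt(186) ≈ -3.1384e+9 + 4.2142e+5*I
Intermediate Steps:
F(Z) = -3*Z**2 (F(Z) = (-3*Z)*Z = -3*Z**2)
D(Q) = sqrt(2)*sqrt(Q) (D(Q) = sqrt(2*Q) = sqrt(2)*sqrt(Q))
(-14690 + 45590)*(D(-93) + F(-184)) = (-14690 + 45590)*(sqrt(2)*sqrt(-93) - 3*(-184)**2) = 30900*(sqrt(2)*(I*sqrt(93)) - 3*33856) = 30900*(I*sqrt(186) - 101568) = 30900*(-101568 + I*sqrt(186)) = -3138451200 + 30900*I*sqrt(186)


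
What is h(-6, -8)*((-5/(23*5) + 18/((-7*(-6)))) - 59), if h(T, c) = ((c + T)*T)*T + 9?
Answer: 4671315/161 ≈ 29014.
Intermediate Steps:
h(T, c) = 9 + T²*(T + c) (h(T, c) = ((T + c)*T)*T + 9 = (T*(T + c))*T + 9 = T²*(T + c) + 9 = 9 + T²*(T + c))
h(-6, -8)*((-5/(23*5) + 18/((-7*(-6)))) - 59) = (9 + (-6)³ - 8*(-6)²)*((-5/(23*5) + 18/((-7*(-6)))) - 59) = (9 - 216 - 8*36)*((-5/115 + 18/42) - 59) = (9 - 216 - 288)*((-5*1/115 + 18*(1/42)) - 59) = -495*((-1/23 + 3/7) - 59) = -495*(62/161 - 59) = -495*(-9437/161) = 4671315/161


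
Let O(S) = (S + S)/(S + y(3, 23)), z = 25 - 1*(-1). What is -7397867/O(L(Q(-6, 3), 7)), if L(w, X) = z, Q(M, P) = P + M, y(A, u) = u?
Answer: -362495483/52 ≈ -6.9711e+6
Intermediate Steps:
Q(M, P) = M + P
z = 26 (z = 25 + 1 = 26)
L(w, X) = 26
O(S) = 2*S/(23 + S) (O(S) = (S + S)/(S + 23) = (2*S)/(23 + S) = 2*S/(23 + S))
-7397867/O(L(Q(-6, 3), 7)) = -7397867/(2*26/(23 + 26)) = -7397867/(2*26/49) = -7397867/(2*26*(1/49)) = -7397867/52/49 = -7397867*49/52 = -362495483/52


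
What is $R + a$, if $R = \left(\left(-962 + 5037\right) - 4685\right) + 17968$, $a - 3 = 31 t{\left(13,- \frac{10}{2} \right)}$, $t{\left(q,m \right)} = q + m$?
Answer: $17609$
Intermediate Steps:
$t{\left(q,m \right)} = m + q$
$a = 251$ ($a = 3 + 31 \left(- \frac{10}{2} + 13\right) = 3 + 31 \left(\left(-10\right) \frac{1}{2} + 13\right) = 3 + 31 \left(-5 + 13\right) = 3 + 31 \cdot 8 = 3 + 248 = 251$)
$R = 17358$ ($R = \left(4075 - 4685\right) + 17968 = -610 + 17968 = 17358$)
$R + a = 17358 + 251 = 17609$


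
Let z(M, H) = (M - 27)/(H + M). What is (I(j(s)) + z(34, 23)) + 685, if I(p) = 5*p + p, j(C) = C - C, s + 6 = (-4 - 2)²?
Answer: 39052/57 ≈ 685.12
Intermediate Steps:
s = 30 (s = -6 + (-4 - 2)² = -6 + (-6)² = -6 + 36 = 30)
z(M, H) = (-27 + M)/(H + M)
j(C) = 0
I(p) = 6*p
(I(j(s)) + z(34, 23)) + 685 = (6*0 + (-27 + 34)/(23 + 34)) + 685 = (0 + 7/57) + 685 = 7/57 + 685 = 39052/57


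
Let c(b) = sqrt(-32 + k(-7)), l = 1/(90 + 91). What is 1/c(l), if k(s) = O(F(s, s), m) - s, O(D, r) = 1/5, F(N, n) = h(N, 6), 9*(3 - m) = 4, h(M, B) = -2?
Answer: -I*sqrt(155)/62 ≈ -0.2008*I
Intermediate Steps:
m = 23/9 (m = 3 - 1/9*4 = 3 - 4/9 = 23/9 ≈ 2.5556)
F(N, n) = -2
O(D, r) = 1/5
l = 1/181 ≈ 0.0055249
k(s) = 1/5 - s
c(b) = 2*I*sqrt(155)/5 (c(b) = sqrt(-32 + (1/5 - 1*(-7))) = sqrt(-32 + (1/5 + 7)) = sqrt(-32 + 36/5) = sqrt(-124/5) = 2*I*sqrt(155)/5)
1/c(l) = 1/(2*I*sqrt(155)/5) = -I*sqrt(155)/62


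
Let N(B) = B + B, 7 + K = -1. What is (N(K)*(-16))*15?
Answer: 3840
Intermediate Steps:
K = -8 (K = -7 - 1 = -8)
N(B) = 2*B
(N(K)*(-16))*15 = ((2*(-8))*(-16))*15 = -16*(-16)*15 = 256*15 = 3840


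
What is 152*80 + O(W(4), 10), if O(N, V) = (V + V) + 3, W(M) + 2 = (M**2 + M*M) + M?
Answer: 12183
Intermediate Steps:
W(M) = -2 + M + 2*M**2 (W(M) = -2 + ((M**2 + M*M) + M) = -2 + ((M**2 + M**2) + M) = -2 + (2*M**2 + M) = -2 + (M + 2*M**2) = -2 + M + 2*M**2)
O(N, V) = 3 + 2*V (O(N, V) = 2*V + 3 = 3 + 2*V)
152*80 + O(W(4), 10) = 152*80 + (3 + 2*10) = 12160 + (3 + 20) = 12160 + 23 = 12183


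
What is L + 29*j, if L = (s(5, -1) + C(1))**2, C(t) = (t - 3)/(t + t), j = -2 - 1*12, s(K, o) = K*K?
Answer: 170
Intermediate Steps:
s(K, o) = K**2
j = -14 (j = -2 - 12 = -14)
C(t) = (-3 + t)/(2*t) (C(t) = (-3 + t)/((2*t)) = (-3 + t)*(1/(2*t)) = (-3 + t)/(2*t))
L = 576 (L = (5**2 + (1/2)*(-3 + 1)/1)**2 = (25 + (1/2)*1*(-2))**2 = (25 - 1)**2 = 24**2 = 576)
L + 29*j = 576 + 29*(-14) = 576 - 406 = 170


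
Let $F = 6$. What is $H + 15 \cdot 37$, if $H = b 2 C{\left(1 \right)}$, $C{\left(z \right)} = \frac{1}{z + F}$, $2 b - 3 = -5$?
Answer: $\frac{3883}{7} \approx 554.71$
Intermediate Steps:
$b = -1$ ($b = \frac{3}{2} + \frac{1}{2} \left(-5\right) = \frac{3}{2} - \frac{5}{2} = -1$)
$C{\left(z \right)} = \frac{1}{6 + z}$ ($C{\left(z \right)} = \frac{1}{z + 6} = \frac{1}{6 + z}$)
$H = - \frac{2}{7}$ ($H = \frac{\left(-1\right) 2}{6 + 1} = - \frac{2}{7} \approx -0.28571$)
$H + 15 \cdot 37 = - \frac{2}{7} + 15 \cdot 37 = - \frac{2}{7} + 555 = \frac{3883}{7}$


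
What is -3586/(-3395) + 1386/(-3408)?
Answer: 1252603/1928360 ≈ 0.64957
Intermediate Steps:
-3586/(-3395) + 1386/(-3408) = -3586*(-1/3395) + 1386*(-1/3408) = 3586/3395 - 231/568 = 1252603/1928360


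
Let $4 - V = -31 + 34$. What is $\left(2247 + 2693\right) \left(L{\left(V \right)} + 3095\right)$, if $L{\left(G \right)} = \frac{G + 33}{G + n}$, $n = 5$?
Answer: $\frac{45951880}{3} \approx 1.5317 \cdot 10^{7}$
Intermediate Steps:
$V = 1$ ($V = 4 - \left(-31 + 34\right) = 4 - 3 = 1$)
$L{\left(G \right)} = \frac{33 + G}{5 + G}$ ($L{\left(G \right)} = \frac{G + 33}{G + 5} = \frac{33 + G}{5 + G}$)
$\left(2247 + 2693\right) \left(L{\left(V \right)} + 3095\right) = \left(2247 + 2693\right) \left(\frac{33 + 1}{5 + 1} + 3095\right) = 4940 \left(\frac{1}{6} \cdot 34 + 3095\right) = 4940 \left(\frac{17}{3} + 3095\right) = 4940 \cdot \frac{9302}{3} = \frac{45951880}{3}$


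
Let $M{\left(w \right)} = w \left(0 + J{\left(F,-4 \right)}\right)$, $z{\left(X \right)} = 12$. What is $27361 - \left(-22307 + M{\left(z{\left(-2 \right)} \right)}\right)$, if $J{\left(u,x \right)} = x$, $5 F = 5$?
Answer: $49716$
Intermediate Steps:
$F = 1$ ($F = \frac{1}{5} \cdot 5 = 1$)
$M{\left(w \right)} = - 4 w$ ($M{\left(w \right)} = w \left(0 - 4\right) = w \left(-4\right) = - 4 w$)
$27361 - \left(-22307 + M{\left(z{\left(-2 \right)} \right)}\right) = 27361 + \left(22307 - \left(-4\right) 12\right) = 27361 + \left(22307 - -48\right) = 27361 + \left(22307 + 48\right) = 27361 + 22355 = 49716$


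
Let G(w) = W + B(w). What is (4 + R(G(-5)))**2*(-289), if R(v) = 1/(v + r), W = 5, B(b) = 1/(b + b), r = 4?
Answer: -38713284/7921 ≈ -4887.4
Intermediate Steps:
B(b) = 1/(2*b)
G(w) = 5 + 1/(2*w)
R(v) = 1/(4 + v) (R(v) = 1/(v + 4) = 1/(4 + v))
(4 + R(G(-5)))**2*(-289) = (4 + 1/(4 + (5 + (1/2)/(-5))))**2*(-289) = (4 + 1/(4 + (5 + (1/2)*(-1/5))))**2*(-289) = (4 + 1/(4 + (5 - 1/10)))**2*(-289) = (4 + 1/(4 + 49/10))**2*(-289) = (4 + 1/(89/10))**2*(-289) = (4 + 10/89)**2*(-289) = (366/89)**2*(-289) = (133956/7921)*(-289) = -38713284/7921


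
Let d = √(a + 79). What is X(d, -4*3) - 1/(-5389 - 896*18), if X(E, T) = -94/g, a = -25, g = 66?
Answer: -1011266/710061 ≈ -1.4242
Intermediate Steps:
d = 3*√6 (d = √(-25 + 79) = √54 = 3*√6 ≈ 7.3485)
X(E, T) = -47/33 (X(E, T) = -94/66 = -94*1/66 = -47/33)
X(d, -4*3) - 1/(-5389 - 896*18) = -47/33 - 1/(-5389 - 896*18) = -47/33 - 1/(-5389 - 16128) = -47/33 - 1/(-21517) = -47/33 - 1*(-1/21517) = -47/33 + 1/21517 = -1011266/710061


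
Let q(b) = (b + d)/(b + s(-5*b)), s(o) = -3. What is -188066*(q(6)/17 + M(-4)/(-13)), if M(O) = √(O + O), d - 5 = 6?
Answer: -188066/3 + 376132*I*√2/13 ≈ -62689.0 + 40918.0*I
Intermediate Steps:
d = 11 (d = 5 + 6 = 11)
q(b) = (11 + b)/(-3 + b) (q(b) = (b + 11)/(b - 3) = (11 + b)/(-3 + b))
M(O) = √2*√O (M(O) = √(2*O) = √2*√O)
-188066*(q(6)/17 + M(-4)/(-13)) = -188066*(((11 + 6)/(-3 + 6))/17 + (√2*√(-4))/(-13)) = -188066*((17/3)*(1/17) + (√2*(2*I))*(-1/13)) = -188066*(((⅓)*17)*(1/17) + (2*I*√2)*(-1/13)) = -188066*((17/3)*(1/17) - 2*I*√2/13) = -188066*(⅓ - 2*I*√2/13) = -188066/3 + 376132*I*√2/13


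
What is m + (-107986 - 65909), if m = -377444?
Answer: -551339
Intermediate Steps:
m + (-107986 - 65909) = -377444 + (-107986 - 65909) = -377444 - 173895 = -551339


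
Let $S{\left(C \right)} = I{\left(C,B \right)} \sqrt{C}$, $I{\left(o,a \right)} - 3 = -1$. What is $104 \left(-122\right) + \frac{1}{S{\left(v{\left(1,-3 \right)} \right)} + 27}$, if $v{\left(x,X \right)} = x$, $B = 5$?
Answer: $- \frac{367951}{29} \approx -12688.0$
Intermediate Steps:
$I{\left(o,a \right)} = 2$ ($I{\left(o,a \right)} = 3 - 1 = 2$)
$S{\left(C \right)} = 2 \sqrt{C}$
$104 \left(-122\right) + \frac{1}{S{\left(v{\left(1,-3 \right)} \right)} + 27} = 104 \left(-122\right) + \frac{1}{2 \sqrt{1} + 27} = -12688 + \frac{1}{2 \cdot 1 + 27} = -12688 + \frac{1}{2 + 27} = -12688 + \frac{1}{29} = - \frac{367951}{29}$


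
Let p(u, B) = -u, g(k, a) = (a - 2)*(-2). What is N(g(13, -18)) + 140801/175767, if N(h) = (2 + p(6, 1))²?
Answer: 2953073/175767 ≈ 16.801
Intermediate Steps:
g(k, a) = 4 - 2*a (g(k, a) = (-2 + a)*(-2) = 4 - 2*a)
N(h) = 16 (N(h) = (2 - 1*6)² = (2 - 6)² = (-4)² = 16)
N(g(13, -18)) + 140801/175767 = 16 + 140801/175767 = 2953073/175767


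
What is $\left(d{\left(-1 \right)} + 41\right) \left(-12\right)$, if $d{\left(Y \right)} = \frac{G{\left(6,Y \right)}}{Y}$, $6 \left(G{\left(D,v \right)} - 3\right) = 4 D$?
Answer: $-408$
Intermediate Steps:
$G{\left(D,v \right)} = 3 + \frac{2 D}{3}$ ($G{\left(D,v \right)} = 3 + \frac{4 D}{6} = 3 + \frac{2 D}{3}$)
$d{\left(Y \right)} = \frac{7}{Y}$ ($d{\left(Y \right)} = \frac{3 + \frac{2}{3} \cdot 6}{Y} = \frac{3 + 4}{Y} = \frac{7}{Y}$)
$\left(d{\left(-1 \right)} + 41\right) \left(-12\right) = \left(\frac{7}{-1} + 41\right) \left(-12\right) = \left(7 \left(-1\right) + 41\right) \left(-12\right) = \left(-7 + 41\right) \left(-12\right) = 34 \left(-12\right) = -408$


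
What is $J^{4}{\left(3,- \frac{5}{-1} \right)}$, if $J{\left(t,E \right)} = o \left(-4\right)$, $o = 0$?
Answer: $0$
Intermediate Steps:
$J{\left(t,E \right)} = 0$ ($J{\left(t,E \right)} = 0 \left(-4\right) = 0$)
$J^{4}{\left(3,- \frac{5}{-1} \right)} = 0^{4} = 0$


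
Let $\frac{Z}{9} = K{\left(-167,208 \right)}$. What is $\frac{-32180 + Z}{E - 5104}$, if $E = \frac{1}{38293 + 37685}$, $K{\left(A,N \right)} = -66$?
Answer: $\frac{2490102972}{387791711} \approx 6.4212$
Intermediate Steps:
$E = \frac{1}{75978} \approx 1.3162 \cdot 10^{-5}$
$Z = -594$ ($Z = 9 \left(-66\right) = -594$)
$\frac{-32180 + Z}{E - 5104} = \frac{-32180 - 594}{\frac{1}{75978} - 5104} = - \frac{32774}{- \frac{387791711}{75978}} = \left(-32774\right) \left(- \frac{75978}{387791711}\right) = \frac{2490102972}{387791711}$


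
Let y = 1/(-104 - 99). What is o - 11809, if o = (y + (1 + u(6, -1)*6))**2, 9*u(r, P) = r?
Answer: -485608885/41209 ≈ -11784.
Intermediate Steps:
u(r, P) = r/9
y = -1/203 (y = 1/(-203) = -1/203 ≈ -0.0049261)
o = 1028196/41209 (o = (-1/203 + (1 + ((1/9)*6)*6))**2 = (-1/203 + (1 + (2/3)*6))**2 = (-1/203 + (1 + 4))**2 = (-1/203 + 5)**2 = (1014/203)**2 = 1028196/41209 ≈ 24.951)
o - 11809 = 1028196/41209 - 11809 = -485608885/41209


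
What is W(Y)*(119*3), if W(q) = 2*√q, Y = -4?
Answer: 1428*I ≈ 1428.0*I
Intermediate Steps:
W(Y)*(119*3) = (2*√(-4))*(119*3) = (2*(2*I))*357 = (4*I)*357 = 1428*I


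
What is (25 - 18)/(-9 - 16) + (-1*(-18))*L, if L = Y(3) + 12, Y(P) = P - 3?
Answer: 5393/25 ≈ 215.72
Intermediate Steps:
Y(P) = -3 + P
L = 12 (L = (-3 + 3) + 12 = 0 + 12 = 12)
(25 - 18)/(-9 - 16) + (-1*(-18))*L = (25 - 18)/(-9 - 16) - 1*(-18)*12 = 7/(-25) + 18*12 = 7*(-1/25) + 216 = -7/25 + 216 = 5393/25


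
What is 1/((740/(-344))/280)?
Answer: -4816/37 ≈ -130.16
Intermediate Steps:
1/((740/(-344))/280) = 1/((740*(-1/344))*(1/280)) = 1/(-185/86*1/280) = 1/(-37/4816) = -4816/37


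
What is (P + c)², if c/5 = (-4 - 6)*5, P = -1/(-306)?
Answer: 5852097001/93636 ≈ 62498.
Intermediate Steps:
P = 1/306 (P = -1*(-1/306) = 1/306 ≈ 0.0032680)
c = -250 (c = 5*((-4 - 6)*5) = 5*(-10*5) = 5*(-50) = -250)
(P + c)² = (1/306 - 250)² = (-76499/306)² = 5852097001/93636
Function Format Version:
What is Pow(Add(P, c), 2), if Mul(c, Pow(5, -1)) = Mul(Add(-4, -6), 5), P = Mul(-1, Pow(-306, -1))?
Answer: Rational(5852097001, 93636) ≈ 62498.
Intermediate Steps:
P = Rational(1, 306) (P = Mul(-1, Rational(-1, 306)) = Rational(1, 306) ≈ 0.0032680)
c = -250 (c = Mul(5, Mul(Add(-4, -6), 5)) = Mul(5, Mul(-10, 5)) = Mul(5, -50) = -250)
Pow(Add(P, c), 2) = Pow(Add(Rational(1, 306), -250), 2) = Pow(Rational(-76499, 306), 2) = Rational(5852097001, 93636)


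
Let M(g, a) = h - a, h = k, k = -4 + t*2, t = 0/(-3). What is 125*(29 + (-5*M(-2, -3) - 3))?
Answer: 3875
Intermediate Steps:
t = 0 (t = 0*(-1/3) = 0)
k = -4 (k = -4 + 0*2 = -4 + 0 = -4)
h = -4
M(g, a) = -4 - a
125*(29 + (-5*M(-2, -3) - 3)) = 125*(29 + (-5*(-4 - 1*(-3)) - 3)) = 125*(29 + (-5*(-4 + 3) - 3)) = 125*(29 + (-5*(-1) - 3)) = 125*(29 + (5 - 3)) = 125*(29 + 2) = 125*31 = 3875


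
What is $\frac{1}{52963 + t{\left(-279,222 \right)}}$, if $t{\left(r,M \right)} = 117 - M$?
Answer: $\frac{1}{52858} \approx 1.8919 \cdot 10^{-5}$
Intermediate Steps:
$\frac{1}{52963 + t{\left(-279,222 \right)}} = \frac{1}{52963 + \left(117 - 222\right)} = \frac{1}{52963 - 105} = \frac{1}{52858}$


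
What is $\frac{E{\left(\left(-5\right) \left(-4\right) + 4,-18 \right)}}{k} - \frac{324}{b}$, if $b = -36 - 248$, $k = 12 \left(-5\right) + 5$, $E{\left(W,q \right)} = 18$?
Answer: $\frac{3177}{3905} \approx 0.81357$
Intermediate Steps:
$k = -55$ ($k = -60 + 5 = -55$)
$b = -284$ ($b = -36 - 248 = -284$)
$\frac{E{\left(\left(-5\right) \left(-4\right) + 4,-18 \right)}}{k} - \frac{324}{b} = \frac{18}{-55} - \frac{324}{-284} = 18 \left(- \frac{1}{55}\right) - - \frac{81}{71} = - \frac{18}{55} + \frac{81}{71} = \frac{3177}{3905}$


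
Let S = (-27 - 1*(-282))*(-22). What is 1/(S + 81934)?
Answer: 1/76324 ≈ 1.3102e-5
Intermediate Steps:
S = -5610 (S = (-27 + 282)*(-22) = 255*(-22) = -5610)
1/(S + 81934) = 1/(-5610 + 81934) = 1/76324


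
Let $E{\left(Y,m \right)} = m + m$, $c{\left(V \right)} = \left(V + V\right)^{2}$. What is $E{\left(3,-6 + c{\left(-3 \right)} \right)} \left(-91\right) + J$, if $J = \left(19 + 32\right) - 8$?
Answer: $-5417$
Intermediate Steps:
$c{\left(V \right)} = 4 V^{2}$ ($c{\left(V \right)} = \left(2 V\right)^{2} = 4 V^{2}$)
$J = 43$ ($J = 51 - 8 = 43$)
$E{\left(Y,m \right)} = 2 m$
$E{\left(3,-6 + c{\left(-3 \right)} \right)} \left(-91\right) + J = 2 \left(-6 + 4 \left(-3\right)^{2}\right) \left(-91\right) + 43 = 2 \left(-6 + 4 \cdot 9\right) \left(-91\right) + 43 = 2 \left(-6 + 36\right) \left(-91\right) + 43 = 2 \cdot 30 \left(-91\right) + 43 = 60 \left(-91\right) + 43 = -5460 + 43 = -5417$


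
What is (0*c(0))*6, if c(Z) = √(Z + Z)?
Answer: 0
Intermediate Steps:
c(Z) = √2*√Z (c(Z) = √(2*Z) = √2*√Z)
(0*c(0))*6 = (0*(√2*√0))*6 = (0*(√2*0))*6 = (0*0)*6 = 0*6 = 0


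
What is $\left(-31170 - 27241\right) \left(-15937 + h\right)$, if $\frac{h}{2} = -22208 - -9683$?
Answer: $2394091657$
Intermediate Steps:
$h = -25050$ ($h = 2 \left(-22208 - -9683\right) = 2 \left(-22208 + 9683\right) = 2 \left(-12525\right) = -25050$)
$\left(-31170 - 27241\right) \left(-15937 + h\right) = \left(-31170 - 27241\right) \left(-15937 - 25050\right) = \left(-58411\right) \left(-40987\right) = 2394091657$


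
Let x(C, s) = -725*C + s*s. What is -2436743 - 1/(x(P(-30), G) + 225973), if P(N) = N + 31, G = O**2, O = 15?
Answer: -672231601640/275873 ≈ -2.4367e+6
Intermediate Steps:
G = 225 (G = 15**2 = 225)
P(N) = 31 + N
x(C, s) = s**2 - 725*C (x(C, s) = -725*C + s**2 = s**2 - 725*C)
-2436743 - 1/(x(P(-30), G) + 225973) = -2436743 - 1/((225**2 - 725*(31 - 30)) + 225973) = -2436743 - 1/((50625 - 725*1) + 225973) = -2436743 - 1/((50625 - 725) + 225973) = -2436743 - 1/(49900 + 225973) = -2436743 - 1/275873 = -672231601640/275873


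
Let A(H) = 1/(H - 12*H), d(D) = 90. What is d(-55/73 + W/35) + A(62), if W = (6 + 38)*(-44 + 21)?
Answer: 61379/682 ≈ 89.999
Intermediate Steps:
W = -1012 (W = 44*(-23) = -1012)
A(H) = -1/(11*H) (A(H) = 1/(-11*H) = -1/(11*H))
d(-55/73 + W/35) + A(62) = 90 - 1/11/62 = 90 - 1/11*1/62 = 90 - 1/682 = 61379/682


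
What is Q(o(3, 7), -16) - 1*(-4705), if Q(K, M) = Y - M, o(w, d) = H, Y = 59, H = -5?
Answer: 4780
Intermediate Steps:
o(w, d) = -5
Q(K, M) = 59 - M
Q(o(3, 7), -16) - 1*(-4705) = (59 - 1*(-16)) - 1*(-4705) = (59 + 16) + 4705 = 75 + 4705 = 4780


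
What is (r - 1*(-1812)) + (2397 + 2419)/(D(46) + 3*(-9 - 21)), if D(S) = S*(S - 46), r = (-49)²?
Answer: 187177/45 ≈ 4159.5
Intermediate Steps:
r = 2401
D(S) = S*(-46 + S)
(r - 1*(-1812)) + (2397 + 2419)/(D(46) + 3*(-9 - 21)) = (2401 - 1*(-1812)) + (2397 + 2419)/(46*(-46 + 46) + 3*(-9 - 21)) = (2401 + 1812) + 4816/(46*0 + 3*(-30)) = 4213 + 4816/(0 - 90) = 4213 + 4816/(-90) = 4213 + 4816*(-1/90) = 4213 - 2408/45 = 187177/45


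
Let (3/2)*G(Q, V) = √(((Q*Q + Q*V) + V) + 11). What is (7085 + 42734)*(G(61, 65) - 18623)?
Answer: -927779237 + 99638*√7762/3 ≈ -9.2485e+8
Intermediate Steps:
G(Q, V) = 2*√(11 + V + Q² + Q*V)/3 (G(Q, V) = 2*√(((Q*Q + Q*V) + V) + 11)/3 = 2*√(((Q² + Q*V) + V) + 11)/3 = 2*√((V + Q² + Q*V) + 11)/3 = 2*√(11 + V + Q² + Q*V)/3)
(7085 + 42734)*(G(61, 65) - 18623) = (7085 + 42734)*(2*√(11 + 65 + 61² + 61*65)/3 - 18623) = 49819*(2*√(11 + 65 + 3721 + 3965)/3 - 18623) = 49819*(2*√7762/3 - 18623) = 49819*(-18623 + 2*√7762/3) = -927779237 + 99638*√7762/3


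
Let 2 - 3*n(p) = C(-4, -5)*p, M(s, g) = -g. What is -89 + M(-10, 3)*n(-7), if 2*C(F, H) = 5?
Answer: -217/2 ≈ -108.50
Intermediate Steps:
C(F, H) = 5/2 (C(F, H) = (½)*5 = 5/2)
n(p) = ⅔ - 5*p/6
-89 + M(-10, 3)*n(-7) = -89 + (-1*3)*(⅔ - ⅚*(-7)) = -89 - 3*(⅔ + 35/6) = -89 - 3*13/2 = -89 - 39/2 = -217/2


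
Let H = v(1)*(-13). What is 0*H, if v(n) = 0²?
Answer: 0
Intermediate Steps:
v(n) = 0
H = 0 (H = 0*(-13) = 0)
0*H = 0*0 = 0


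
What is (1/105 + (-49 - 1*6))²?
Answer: 33339076/11025 ≈ 3024.0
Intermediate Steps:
(1/105 + (-49 - 1*6))² = (1/105 + (-49 - 6))² = (1/105 - 55)² = (-5774/105)² = 33339076/11025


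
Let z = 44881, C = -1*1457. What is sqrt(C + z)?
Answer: 4*sqrt(2714) ≈ 208.38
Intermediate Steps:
C = -1457
sqrt(C + z) = sqrt(-1457 + 44881) = sqrt(43424) = 4*sqrt(2714)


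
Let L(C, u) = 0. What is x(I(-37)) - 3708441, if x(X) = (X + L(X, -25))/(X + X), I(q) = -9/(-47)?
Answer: -7416881/2 ≈ -3.7084e+6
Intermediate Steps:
I(q) = 9/47 (I(q) = -9*(-1/47) = 9/47)
x(X) = 1/2 (x(X) = (X + 0)/(X + X) = X/((2*X)) = X*(1/(2*X)) = 1/2)
x(I(-37)) - 3708441 = 1/2 - 3708441 = -7416881/2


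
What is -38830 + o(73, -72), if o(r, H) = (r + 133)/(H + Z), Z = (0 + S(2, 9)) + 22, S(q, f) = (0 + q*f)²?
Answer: -5319607/137 ≈ -38829.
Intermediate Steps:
S(q, f) = f²*q² (S(q, f) = (0 + f*q)² = (f*q)² = f²*q²)
Z = 346 (Z = (0 + 9²*2²) + 22 = (0 + 81*4) + 22 = (0 + 324) + 22 = 324 + 22 = 346)
o(r, H) = (133 + r)/(346 + H) (o(r, H) = (r + 133)/(H + 346) = (133 + r)/(346 + H))
-38830 + o(73, -72) = -38830 + (133 + 73)/(346 - 72) = -38830 + 206/274 = -38830 + (1/274)*206 = -38830 + 103/137 = -5319607/137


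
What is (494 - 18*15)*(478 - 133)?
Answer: 77280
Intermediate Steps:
(494 - 18*15)*(478 - 133) = (494 - 270)*345 = 224*345 = 77280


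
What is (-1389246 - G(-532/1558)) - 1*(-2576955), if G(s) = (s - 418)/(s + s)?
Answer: 8309675/7 ≈ 1.1871e+6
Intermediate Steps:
G(s) = (-418 + s)/(2*s) (G(s) = (-418 + s)/((2*s)) = (-418 + s)*(1/(2*s)) = (-418 + s)/(2*s))
(-1389246 - G(-532/1558)) - 1*(-2576955) = (-1389246 - (-418 - 532/1558)/(2*((-532/1558)))) - 1*(-2576955) = (-1389246 - (-418 - 532*1/1558)/(2*((-532*1/1558)))) + 2576955 = (-1389246 - (-418 - 14/41)/(2*(-14/41))) + 2576955 = (-1389246 - (-41)*(-17152)/(2*14*41)) + 2576955 = (-1389246 - 1*4288/7) + 2576955 = (-1389246 - 4288/7) + 2576955 = -9729010/7 + 2576955 = 8309675/7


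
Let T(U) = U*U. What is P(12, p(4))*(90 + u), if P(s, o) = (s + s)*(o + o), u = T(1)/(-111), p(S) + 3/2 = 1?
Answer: -79912/37 ≈ -2159.8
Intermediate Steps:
T(U) = U²
p(S) = -½ (p(S) = -3/2 + 1 = -½)
u = -1/111 (u = 1²/(-111) = 1*(-1/111) = -1/111 ≈ -0.0090090)
P(s, o) = 4*o*s (P(s, o) = (2*s)*(2*o) = 4*o*s)
P(12, p(4))*(90 + u) = (4*(-½)*12)*(90 - 1/111) = -24*9989/111 = -79912/37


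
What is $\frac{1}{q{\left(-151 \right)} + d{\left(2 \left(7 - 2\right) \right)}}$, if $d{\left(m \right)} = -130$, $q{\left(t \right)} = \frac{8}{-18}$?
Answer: $- \frac{9}{1174} \approx -0.0076661$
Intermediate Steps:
$q{\left(t \right)} = - \frac{4}{9}$ ($q{\left(t \right)} = 8 \left(- \frac{1}{18}\right) = - \frac{4}{9}$)
$\frac{1}{q{\left(-151 \right)} + d{\left(2 \left(7 - 2\right) \right)}} = \frac{1}{- \frac{4}{9} - 130} = \frac{1}{- \frac{1174}{9}} = - \frac{9}{1174}$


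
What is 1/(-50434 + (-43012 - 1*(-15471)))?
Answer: -1/77975 ≈ -1.2825e-5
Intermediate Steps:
1/(-50434 + (-43012 - 1*(-15471))) = 1/(-50434 + (-43012 + 15471)) = 1/(-50434 - 27541) = 1/(-77975) = -1/77975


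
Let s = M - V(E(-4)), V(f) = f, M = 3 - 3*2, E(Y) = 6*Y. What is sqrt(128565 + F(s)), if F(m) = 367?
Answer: 2*sqrt(32233) ≈ 359.07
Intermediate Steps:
M = -3 (M = 3 - 6 = -3)
s = 21 (s = -3 - 6*(-4) = -3 - 1*(-24) = -3 + 24 = 21)
sqrt(128565 + F(s)) = sqrt(128565 + 367) = sqrt(128932) = 2*sqrt(32233)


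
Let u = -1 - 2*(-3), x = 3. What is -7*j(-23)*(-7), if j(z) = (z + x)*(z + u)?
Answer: 17640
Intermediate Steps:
u = 5 (u = -1 + 6 = 5)
j(z) = (3 + z)*(5 + z) (j(z) = (z + 3)*(z + 5) = (3 + z)*(5 + z))
-7*j(-23)*(-7) = -7*(15 + (-23)**2 + 8*(-23))*(-7) = -7*(15 + 529 - 184)*(-7) = -2520*(-7) = -7*(-2520) = 17640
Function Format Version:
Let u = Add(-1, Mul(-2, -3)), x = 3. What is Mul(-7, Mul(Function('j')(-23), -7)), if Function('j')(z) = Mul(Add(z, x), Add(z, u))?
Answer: 17640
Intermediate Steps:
u = 5 (u = Add(-1, 6) = 5)
Function('j')(z) = Mul(Add(3, z), Add(5, z)) (Function('j')(z) = Mul(Add(z, 3), Add(z, 5)) = Mul(Add(3, z), Add(5, z)))
Mul(-7, Mul(Function('j')(-23), -7)) = Mul(-7, Mul(Add(15, Pow(-23, 2), Mul(8, -23)), -7)) = Mul(-7, Mul(Add(15, 529, -184), -7)) = Mul(-7, Mul(360, -7)) = Mul(-7, -2520) = 17640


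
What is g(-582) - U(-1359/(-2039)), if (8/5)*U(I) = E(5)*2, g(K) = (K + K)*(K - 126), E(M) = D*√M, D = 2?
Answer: 824112 - 5*√5/2 ≈ 8.2411e+5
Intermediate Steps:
E(M) = 2*√M
g(K) = 2*K*(-126 + K) (g(K) = (2*K)*(-126 + K) = 2*K*(-126 + K))
U(I) = 5*√5/2 (U(I) = 5*((2*√5)*2)/8 = 5*(4*√5)/8 = 5*√5/2)
g(-582) - U(-1359/(-2039)) = 2*(-582)*(-126 - 582) - 5*√5/2 = 2*(-582)*(-708) - 5*√5/2 = 824112 - 5*√5/2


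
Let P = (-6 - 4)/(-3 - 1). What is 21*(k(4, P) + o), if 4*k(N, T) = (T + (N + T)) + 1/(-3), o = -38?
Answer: -1505/2 ≈ -752.50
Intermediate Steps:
P = 5/2 (P = -10/(-4) = -10*(-1/4) = 5/2 ≈ 2.5000)
k(N, T) = -1/12 + T/2 + N/4 (k(N, T) = ((T + (N + T)) + 1/(-3))/4 = ((N + 2*T) - 1/3)/4 = (-1/3 + N + 2*T)/4 = -1/12 + T/2 + N/4)
21*(k(4, P) + o) = 21*((-1/12 + (1/2)*(5/2) + (1/4)*4) - 38) = 21*((-1/12 + 5/4 + 1) - 38) = 21*(13/6 - 38) = 21*(-215/6) = -1505/2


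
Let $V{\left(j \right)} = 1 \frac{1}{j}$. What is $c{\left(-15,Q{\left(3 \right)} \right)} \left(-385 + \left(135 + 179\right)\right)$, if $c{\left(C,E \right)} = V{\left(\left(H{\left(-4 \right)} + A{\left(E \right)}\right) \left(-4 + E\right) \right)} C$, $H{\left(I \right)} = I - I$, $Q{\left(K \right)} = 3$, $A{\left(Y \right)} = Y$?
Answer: $-355$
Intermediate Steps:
$H{\left(I \right)} = 0$
$V{\left(j \right)} = \frac{1}{j}$
$c{\left(C,E \right)} = \frac{C}{E \left(-4 + E\right)}$ ($c{\left(C,E \right)} = \frac{C}{\left(0 + E\right) \left(-4 + E\right)} = \frac{C}{E \left(-4 + E\right)}$)
$c{\left(-15,Q{\left(3 \right)} \right)} \left(-385 + \left(135 + 179\right)\right) = - \frac{15}{3 \left(-4 + 3\right)} \left(-385 + \left(135 + 179\right)\right) = \left(-15\right) \frac{1}{3} \frac{1}{-1} \left(-385 + 314\right) = \left(-15\right) \frac{1}{3} \left(-1\right) \left(-71\right) = 5 \left(-71\right) = -355$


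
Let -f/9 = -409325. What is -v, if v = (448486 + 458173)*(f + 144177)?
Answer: -3470783131218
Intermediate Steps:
f = 3683925 (f = -9*(-409325) = 3683925)
v = 3470783131218 (v = (448486 + 458173)*(3683925 + 144177) = 906659*3828102 = 3470783131218)
-v = -1*3470783131218 = -3470783131218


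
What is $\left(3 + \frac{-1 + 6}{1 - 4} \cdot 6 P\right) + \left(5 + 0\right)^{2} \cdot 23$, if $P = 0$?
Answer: $578$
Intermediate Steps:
$\left(3 + \frac{-1 + 6}{1 - 4} \cdot 6 P\right) + \left(5 + 0\right)^{2} \cdot 23 = \left(3 + \frac{-1 + 6}{1 - 4} \cdot 6 \cdot 0\right) + \left(5 + 0\right)^{2} \cdot 23 = \left(3 + \frac{5}{-3} \cdot 0\right) + 5^{2} \cdot 23 = \left(3 + 5 \left(- \frac{1}{3}\right) 0\right) + 25 \cdot 23 = \left(3 - 0\right) + 575 = \left(3 + 0\right) + 575 = 3 + 575 = 578$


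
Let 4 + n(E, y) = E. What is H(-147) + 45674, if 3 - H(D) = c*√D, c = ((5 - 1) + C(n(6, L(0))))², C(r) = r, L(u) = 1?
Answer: 45677 - 252*I*√3 ≈ 45677.0 - 436.48*I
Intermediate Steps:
n(E, y) = -4 + E
c = 36 (c = ((5 - 1) + (-4 + 6))² = (4 + 2)² = 6² = 36)
H(D) = 3 - 36*√D
H(-147) + 45674 = (3 - 252*I*√3) + 45674 = 45677 - 252*I*√3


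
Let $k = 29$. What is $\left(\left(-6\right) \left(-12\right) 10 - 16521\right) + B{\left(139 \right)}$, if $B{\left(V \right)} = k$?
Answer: $-15772$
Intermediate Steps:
$B{\left(V \right)} = 29$
$\left(\left(-6\right) \left(-12\right) 10 - 16521\right) + B{\left(139 \right)} = \left(\left(-6\right) \left(-12\right) 10 - 16521\right) + 29 = \left(72 \cdot 10 - 16521\right) + 29 = \left(720 - 16521\right) + 29 = -15801 + 29 = -15772$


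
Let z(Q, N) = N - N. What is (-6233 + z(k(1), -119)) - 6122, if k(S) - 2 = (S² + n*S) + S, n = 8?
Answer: -12355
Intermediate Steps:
k(S) = 2 + S² + 9*S (k(S) = 2 + ((S² + 8*S) + S) = 2 + (S² + 9*S) = 2 + S² + 9*S)
z(Q, N) = 0
(-6233 + z(k(1), -119)) - 6122 = (-6233 + 0) - 6122 = -6233 - 6122 = -12355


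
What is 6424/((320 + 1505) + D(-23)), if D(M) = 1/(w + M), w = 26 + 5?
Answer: 51392/14601 ≈ 3.5198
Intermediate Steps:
w = 31
D(M) = 1/(31 + M)
6424/((320 + 1505) + D(-23)) = 6424/((320 + 1505) + 1/(31 - 23)) = 6424/(1825 + 1/8) = 6424/(14601/8) = 6424*(8/14601) = 51392/14601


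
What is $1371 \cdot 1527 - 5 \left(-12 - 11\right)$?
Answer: $2093632$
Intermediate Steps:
$1371 \cdot 1527 - 5 \left(-12 - 11\right) = 2093517 - 5 \left(-12 - 11\right) = 2093517 - -115 = 2093517 + 115 = 2093632$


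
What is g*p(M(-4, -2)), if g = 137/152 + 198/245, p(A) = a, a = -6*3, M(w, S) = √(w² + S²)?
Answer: -572949/18620 ≈ -30.771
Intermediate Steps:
M(w, S) = √(S² + w²)
a = -18
p(A) = -18
g = 63661/37240 (g = 137*(1/152) + 198*(1/245) = 137/152 + 198/245 = 63661/37240 ≈ 1.7095)
g*p(M(-4, -2)) = (63661/37240)*(-18) = -572949/18620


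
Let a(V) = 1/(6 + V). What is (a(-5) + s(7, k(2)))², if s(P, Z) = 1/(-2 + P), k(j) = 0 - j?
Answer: 36/25 ≈ 1.4400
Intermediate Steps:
k(j) = -j
(a(-5) + s(7, k(2)))² = (1/(6 - 5) + 1/(-2 + 7))² = (1/1 + 1/5)² = (1 + ⅕)² = (6/5)² = 36/25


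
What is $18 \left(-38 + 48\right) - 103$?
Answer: $77$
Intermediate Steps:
$18 \left(-38 + 48\right) - 103 = 18 \cdot 10 - 103 = 180 - 103 = 77$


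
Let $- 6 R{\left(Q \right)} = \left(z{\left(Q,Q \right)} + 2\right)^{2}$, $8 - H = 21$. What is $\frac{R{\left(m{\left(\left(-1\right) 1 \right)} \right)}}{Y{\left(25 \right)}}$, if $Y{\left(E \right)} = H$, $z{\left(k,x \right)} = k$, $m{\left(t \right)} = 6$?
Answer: $\frac{32}{39} \approx 0.82051$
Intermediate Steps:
$H = -13$ ($H = 8 - 21 = -13$)
$Y{\left(E \right)} = -13$
$R{\left(Q \right)} = - \frac{\left(2 + Q\right)^{2}}{6}$ ($R{\left(Q \right)} = - \frac{\left(Q + 2\right)^{2}}{6} = - \frac{\left(2 + Q\right)^{2}}{6}$)
$\frac{R{\left(m{\left(\left(-1\right) 1 \right)} \right)}}{Y{\left(25 \right)}} = \frac{\left(- \frac{1}{6}\right) \left(2 + 6\right)^{2}}{-13} = - \frac{8^{2}}{6} \left(- \frac{1}{13}\right) = \left(- \frac{1}{6}\right) 64 \left(- \frac{1}{13}\right) = \left(- \frac{32}{3}\right) \left(- \frac{1}{13}\right) = \frac{32}{39}$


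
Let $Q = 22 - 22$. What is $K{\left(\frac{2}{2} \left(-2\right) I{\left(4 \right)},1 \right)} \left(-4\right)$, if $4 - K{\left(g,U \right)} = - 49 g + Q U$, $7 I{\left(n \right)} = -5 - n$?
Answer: $-520$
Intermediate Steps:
$Q = 0$ ($Q = 22 - 22 = 0$)
$I{\left(n \right)} = - \frac{5}{7} - \frac{n}{7}$ ($I{\left(n \right)} = \frac{-5 - n}{7} = - \frac{5}{7} - \frac{n}{7}$)
$K{\left(g,U \right)} = 4 + 49 g$ ($K{\left(g,U \right)} = 4 - \left(- 49 g + 0 U\right) = 4 - \left(- 49 g + 0\right) = 4 - - 49 g = 4 + 49 g$)
$K{\left(\frac{2}{2} \left(-2\right) I{\left(4 \right)},1 \right)} \left(-4\right) = \left(4 + 49 \cdot \frac{2}{2} \left(-2\right) \left(- \frac{5}{7} - \frac{4}{7}\right)\right) \left(-4\right) = \left(4 + 49 \cdot 2 \cdot \frac{1}{2} \left(-2\right) \left(- \frac{5}{7} - \frac{4}{7}\right)\right) \left(-4\right) = \left(4 + 49 \cdot 1 \left(-2\right) \left(- \frac{9}{7}\right)\right) \left(-4\right) = \left(4 + 49 \left(\left(-2\right) \left(- \frac{9}{7}\right)\right)\right) \left(-4\right) = \left(4 + 49 \cdot \frac{18}{7}\right) \left(-4\right) = \left(4 + 126\right) \left(-4\right) = 130 \left(-4\right) = -520$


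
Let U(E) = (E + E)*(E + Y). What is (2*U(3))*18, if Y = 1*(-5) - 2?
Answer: -864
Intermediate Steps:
Y = -7 (Y = -5 - 2 = -7)
U(E) = 2*E*(-7 + E) (U(E) = (E + E)*(E - 7) = (2*E)*(-7 + E) = 2*E*(-7 + E))
(2*U(3))*18 = (2*(2*3*(-7 + 3)))*18 = (2*(2*3*(-4)))*18 = (2*(-24))*18 = -48*18 = -864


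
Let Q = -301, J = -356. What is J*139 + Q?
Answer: -49785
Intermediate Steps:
J*139 + Q = -356*139 - 301 = -49484 - 301 = -49785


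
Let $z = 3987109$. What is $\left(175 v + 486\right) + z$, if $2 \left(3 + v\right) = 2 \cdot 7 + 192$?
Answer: $4005095$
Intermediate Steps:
$v = 100$ ($v = -3 + \frac{2 \cdot 7 + 192}{2} = -3 + \frac{14 + 192}{2} = -3 + \frac{1}{2} \cdot 206 = -3 + 103 = 100$)
$\left(175 v + 486\right) + z = \left(175 \cdot 100 + 486\right) + 3987109 = \left(17500 + 486\right) + 3987109 = 17986 + 3987109 = 4005095$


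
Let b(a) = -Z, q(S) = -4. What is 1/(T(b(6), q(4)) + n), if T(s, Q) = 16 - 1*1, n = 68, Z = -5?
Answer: 1/83 ≈ 0.012048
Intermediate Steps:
b(a) = 5 (b(a) = -1*(-5) = 5)
T(s, Q) = 15 (T(s, Q) = 16 - 1 = 15)
1/(T(b(6), q(4)) + n) = 1/(15 + 68) = 1/83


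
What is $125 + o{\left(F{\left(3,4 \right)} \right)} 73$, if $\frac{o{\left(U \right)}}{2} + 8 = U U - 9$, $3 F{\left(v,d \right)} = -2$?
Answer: $- \frac{20629}{9} \approx -2292.1$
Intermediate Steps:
$F{\left(v,d \right)} = - \frac{2}{3}$ ($F{\left(v,d \right)} = \frac{1}{3} \left(-2\right) = - \frac{2}{3}$)
$o{\left(U \right)} = -34 + 2 U^{2}$ ($o{\left(U \right)} = -16 + 2 \left(U U - 9\right) = -16 + 2 \left(U^{2} - 9\right) = -16 + 2 \left(-9 + U^{2}\right) = -16 + \left(-18 + 2 U^{2}\right) = -34 + 2 U^{2}$)
$125 + o{\left(F{\left(3,4 \right)} \right)} 73 = 125 + \left(-34 + 2 \left(- \frac{2}{3}\right)^{2}\right) 73 = 125 + \left(-34 + 2 \cdot \frac{4}{9}\right) 73 = 125 + \left(-34 + \frac{8}{9}\right) 73 = 125 - \frac{21754}{9} = - \frac{20629}{9}$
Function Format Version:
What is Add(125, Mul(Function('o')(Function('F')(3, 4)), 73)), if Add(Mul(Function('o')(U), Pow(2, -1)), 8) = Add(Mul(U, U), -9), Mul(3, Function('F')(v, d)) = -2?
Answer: Rational(-20629, 9) ≈ -2292.1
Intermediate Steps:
Function('F')(v, d) = Rational(-2, 3) (Function('F')(v, d) = Mul(Rational(1, 3), -2) = Rational(-2, 3))
Function('o')(U) = Add(-34, Mul(2, Pow(U, 2))) (Function('o')(U) = Add(-16, Mul(2, Add(Mul(U, U), -9))) = Add(-16, Mul(2, Add(Pow(U, 2), -9))) = Add(-16, Mul(2, Add(-9, Pow(U, 2)))) = Add(-16, Add(-18, Mul(2, Pow(U, 2)))) = Add(-34, Mul(2, Pow(U, 2))))
Add(125, Mul(Function('o')(Function('F')(3, 4)), 73)) = Add(125, Mul(Add(-34, Mul(2, Pow(Rational(-2, 3), 2))), 73)) = Add(125, Mul(Add(-34, Mul(2, Rational(4, 9))), 73)) = Add(125, Mul(Add(-34, Rational(8, 9)), 73)) = Add(125, Mul(Rational(-298, 9), 73)) = Add(125, Rational(-21754, 9)) = Rational(-20629, 9)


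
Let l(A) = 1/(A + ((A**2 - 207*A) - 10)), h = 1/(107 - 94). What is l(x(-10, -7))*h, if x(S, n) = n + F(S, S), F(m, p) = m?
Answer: 1/49153 ≈ 2.0345e-5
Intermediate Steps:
x(S, n) = S + n (x(S, n) = n + S = S + n)
h = 1/13 ≈ 0.076923
l(A) = 1/(-10 + A**2 - 206*A) (l(A) = 1/(A + (-10 + A**2 - 207*A)) = 1/(-10 + A**2 - 206*A))
l(x(-10, -7))*h = (1/13)/(-10 + (-10 - 7)**2 - 206*(-10 - 7)) = (1/13)/(-10 + (-17)**2 - 206*(-17)) = (1/13)/(-10 + 289 + 3502) = (1/13)/3781 = (1/3781)*(1/13) = 1/49153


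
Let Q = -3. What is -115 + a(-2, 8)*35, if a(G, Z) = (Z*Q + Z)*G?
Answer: 1005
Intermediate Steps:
a(G, Z) = -2*G*Z (a(G, Z) = (Z*(-3) + Z)*G = (-3*Z + Z)*G = (-2*Z)*G = -2*G*Z)
-115 + a(-2, 8)*35 = -115 - 2*(-2)*8*35 = -115 + 32*35 = -115 + 1120 = 1005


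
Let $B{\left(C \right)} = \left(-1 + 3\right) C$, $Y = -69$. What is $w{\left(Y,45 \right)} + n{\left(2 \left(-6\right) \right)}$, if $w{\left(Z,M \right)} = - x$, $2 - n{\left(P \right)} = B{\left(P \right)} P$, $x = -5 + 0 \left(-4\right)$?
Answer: $-281$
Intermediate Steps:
$B{\left(C \right)} = 2 C$
$x = -5$ ($x = -5 + 0 = -5$)
$n{\left(P \right)} = 2 - 2 P^{2}$ ($n{\left(P \right)} = 2 - 2 P P = 2 - 2 P^{2}$)
$w{\left(Z,M \right)} = 5$ ($w{\left(Z,M \right)} = \left(-1\right) \left(-5\right) = 5$)
$w{\left(Y,45 \right)} + n{\left(2 \left(-6\right) \right)} = 5 + \left(2 - 2 \left(2 \left(-6\right)\right)^{2}\right) = 5 + \left(2 - 2 \left(-12\right)^{2}\right) = 5 + \left(2 - 288\right) = 5 - 286 = -281$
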